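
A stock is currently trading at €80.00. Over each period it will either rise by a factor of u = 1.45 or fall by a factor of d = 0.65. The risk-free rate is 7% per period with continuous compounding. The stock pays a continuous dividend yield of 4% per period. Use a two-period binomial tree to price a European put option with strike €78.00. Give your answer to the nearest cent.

€11.70

Per-period risk-free factor R = e^0.07 = 1.0725; dividend-adjusted growth = e^(0.07−0.04) = 1.0305.
Risk-neutral probability p = (1.0305 − 0.65)/(1.45 − 0.65) = 0.3805/0.8000 = 0.4756
Terminal stock prices: S_uu = 168.2, S_ud = 75.4, S_dd = 33.8
Terminal payoffs (K − S): max(-90.2, 0) = 0, max(2.6, 0) = 2.6, max(44.2, 0) = 44.2
Node u (S = 116): V_u = e^(−0.07)·[0.4756·0.0000 + 0.5244·2.6000] = 1.2713
Node d (S = 52): V_d = e^(−0.07)·[0.4756·2.6000 + 0.5244·44.2000] = 22.7657
Node 0 (S = 80): V_0 = e^(−0.07)·[0.4756·1.2713 + 0.5244·22.7657] = 11.6956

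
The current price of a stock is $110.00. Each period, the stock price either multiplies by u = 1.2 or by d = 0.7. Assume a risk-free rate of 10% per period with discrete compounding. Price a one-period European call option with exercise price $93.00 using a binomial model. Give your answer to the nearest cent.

Risk-neutral probability p = (1 + 0.1 − 0.7)/(1.2 − 0.7) = 0.4000/0.5000 = 0.8000
Terminal stock prices: S_u = 132, S_d = 77
Terminal payoffs (S − K): max(39, 0) = 39, max(-16, 0) = 0
Node 0 (S = 110): V_0 = 1/1.1·[0.8000·39.0000 + 0.2000·0.0000] = 28.3636

$28.36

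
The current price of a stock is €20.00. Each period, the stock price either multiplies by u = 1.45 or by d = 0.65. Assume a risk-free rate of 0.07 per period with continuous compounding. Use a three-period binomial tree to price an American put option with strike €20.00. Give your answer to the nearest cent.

Risk-neutral probability p = (e^0.07 − 0.65)/(1.45 − 0.65) = 0.4225/0.8000 = 0.5281
Terminal stock prices: S_uuu = 60.97, S_uud = 27.33, S_udd = 12.25, S_ddd = 5.492
Terminal payoffs (K − S): max(-40.97, 0) = 0, max(-7.332, 0) = 0, max(7.747, 0) = 7.747, max(14.51, 0) = 14.51
Node uu (S = 42.05): continuation = e^(−0.07)·[0.5281·0.0000 + 0.4719·0.0000] = 0.0000; exercise value = 0.0000 ≤ continuation, so V_uu = 0.0000
Node ud (S = 18.85): continuation = e^(−0.07)·[0.5281·0.0000 + 0.4719·7.7475] = 3.4086; exercise value = 1.1500 ≤ continuation, so V_ud = 3.4086
Node dd (S = 8.45): continuation = e^(−0.07)·[0.5281·7.7475 + 0.4719·14.5075] = 10.1979; exercise value = 11.5500 > continuation, so V_dd = 11.5500 (exercise)
Node u (S = 29): continuation = e^(−0.07)·[0.5281·0.0000 + 0.4719·3.4086] = 1.4997; exercise value = 0.0000 ≤ continuation, so V_u = 1.4997
Node d (S = 13): continuation = e^(−0.07)·[0.5281·3.4086 + 0.4719·11.5500] = 6.7601; exercise value = 7.0000 > continuation, so V_d = 7.0000 (exercise)
Node 0 (S = 20): continuation = e^(−0.07)·[0.5281·1.4997 + 0.4719·7.0000] = 3.8182; exercise value = 0.0000 ≤ continuation, so V_0 = 3.8182

€3.82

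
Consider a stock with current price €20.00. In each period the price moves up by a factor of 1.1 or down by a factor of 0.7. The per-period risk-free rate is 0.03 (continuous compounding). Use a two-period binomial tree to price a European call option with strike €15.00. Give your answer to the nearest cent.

Risk-neutral probability p = (e^0.03 − 0.7)/(1.1 − 0.7) = 0.3305/0.4000 = 0.8261
Terminal stock prices: S_uu = 24.2, S_ud = 15.4, S_dd = 9.8
Terminal payoffs (S − K): max(9.2, 0) = 9.2, max(0.4, 0) = 0.4, max(-5.2, 0) = 0
Node u (S = 22): V_u = e^(−0.03)·[0.8261·9.2000 + 0.1739·0.4000] = 7.4433
Node d (S = 14): V_d = e^(−0.03)·[0.8261·0.4000 + 0.1739·0.0000] = 0.3207
Node 0 (S = 20): V_0 = e^(−0.03)·[0.8261·7.4433 + 0.1739·0.3207] = 6.0216

€6.02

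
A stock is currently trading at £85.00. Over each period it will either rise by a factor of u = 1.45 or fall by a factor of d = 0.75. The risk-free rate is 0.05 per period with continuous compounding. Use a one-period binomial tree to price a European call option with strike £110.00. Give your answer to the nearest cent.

Risk-neutral probability p = (e^0.05 − 0.75)/(1.45 − 0.75) = 0.3013/0.7000 = 0.4304
Terminal stock prices: S_u = 123.2, S_d = 63.75
Terminal payoffs (S − K): max(13.25, 0) = 13.25, max(-46.25, 0) = 0
Node 0 (S = 85): V_0 = e^(−0.05)·[0.4304·13.2500 + 0.5696·0.0000] = 5.4245

£5.42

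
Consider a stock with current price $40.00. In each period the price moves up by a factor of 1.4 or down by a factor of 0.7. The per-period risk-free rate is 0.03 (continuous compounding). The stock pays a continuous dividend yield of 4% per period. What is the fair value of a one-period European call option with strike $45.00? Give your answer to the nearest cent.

Per-period risk-free factor R = e^0.03 = 1.0305; dividend-adjusted growth = e^(0.03−0.04) = 0.9900.
Risk-neutral probability p = (0.9900 − 0.7)/(1.4 − 0.7) = 0.2900/0.7000 = 0.4144
Terminal stock prices: S_u = 56, S_d = 28
Terminal payoffs (S − K): max(11, 0) = 11, max(-17, 0) = 0
Node 0 (S = 40): V_0 = e^(−0.03)·[0.4144·11.0000 + 0.5856·0.0000] = 4.4232

$4.42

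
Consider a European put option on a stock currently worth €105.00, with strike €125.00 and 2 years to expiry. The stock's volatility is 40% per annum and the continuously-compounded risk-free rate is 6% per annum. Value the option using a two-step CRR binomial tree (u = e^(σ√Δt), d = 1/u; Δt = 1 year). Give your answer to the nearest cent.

€27.76

CRR parameters: u = e^(σ√Δt) = e^(0.4·√1) = 1.4918, d = 1/u = 0.6703
Per-period rate: rΔt = 0.06·1 = 0.06, so R = e^0.06 = 1.0618
Risk-neutral probability p = (e^0.06 − 0.6703)/(1.4918 − 0.6703) = 0.3915/0.8215 = 0.4766
Terminal stock prices: S_uu = 233.7, S_ud = 105, S_dd = 47.18
Terminal payoffs (K − S): max(-108.7, 0) = 0, max(20, 0) = 20, max(77.82, 0) = 77.82
Node u (S = 156.6): V_u = e^(−0.06)·[0.4766·0.0000 + 0.5234·20.0000] = 9.8587
Node d (S = 70.38): V_d = e^(−0.06)·[0.4766·20.0000 + 0.5234·77.8205] = 47.3370
Node 0 (S = 105): V_0 = e^(−0.06)·[0.4766·9.8587 + 0.5234·47.3370] = 27.7589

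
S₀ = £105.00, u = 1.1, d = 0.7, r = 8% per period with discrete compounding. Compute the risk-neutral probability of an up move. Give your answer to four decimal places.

Risk-neutral probability p = (1 + 0.08 − 0.7)/(1.1 − 0.7) = 0.3800/0.4000 = 0.9500

p = 0.9500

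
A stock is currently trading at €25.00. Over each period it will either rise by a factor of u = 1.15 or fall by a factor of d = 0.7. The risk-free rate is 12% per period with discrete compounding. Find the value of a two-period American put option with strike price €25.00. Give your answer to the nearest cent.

€0.69

Risk-neutral probability p = (1 + 0.12 − 0.7)/(1.15 − 0.7) = 0.4200/0.4500 = 0.9333
Terminal stock prices: S_uu = 33.06, S_ud = 20.12, S_dd = 12.25
Terminal payoffs (K − S): max(-8.062, 0) = 0, max(4.875, 0) = 4.875, max(12.75, 0) = 12.75
Node u (S = 28.75): continuation = 1/1.12·[0.9333·0.0000 + 0.0667·4.8750] = 0.2902; exercise value = 0.0000 ≤ continuation, so V_u = 0.2902
Node d (S = 17.5): continuation = 1/1.12·[0.9333·4.8750 + 0.0667·12.7500] = 4.8214; exercise value = 7.5000 > continuation, so V_d = 7.5000 (exercise)
Node 0 (S = 25): continuation = 1/1.12·[0.9333·0.2902 + 0.0667·7.5000] = 0.6882; exercise value = 0.0000 ≤ continuation, so V_0 = 0.6882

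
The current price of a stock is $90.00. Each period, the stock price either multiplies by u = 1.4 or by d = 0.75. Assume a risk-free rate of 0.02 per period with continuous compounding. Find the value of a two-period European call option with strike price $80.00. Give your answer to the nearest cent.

Risk-neutral probability p = (e^0.02 − 0.75)/(1.4 − 0.75) = 0.2702/0.6500 = 0.4157
Terminal stock prices: S_uu = 176.4, S_ud = 94.5, S_dd = 50.62
Terminal payoffs (S − K): max(96.4, 0) = 96.4, max(14.5, 0) = 14.5, max(-29.38, 0) = 0
Node u (S = 126): V_u = e^(−0.02)·[0.4157·96.4000 + 0.5843·14.5000] = 47.5841
Node d (S = 67.5): V_d = e^(−0.02)·[0.4157·14.5000 + 0.5843·0.0000] = 5.9082
Node 0 (S = 90): V_0 = e^(−0.02)·[0.4157·47.5841 + 0.5843·5.9082] = 22.7726

$22.77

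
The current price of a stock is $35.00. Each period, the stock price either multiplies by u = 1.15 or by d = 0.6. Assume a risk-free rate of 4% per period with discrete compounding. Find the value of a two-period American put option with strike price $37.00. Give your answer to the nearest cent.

$4.98

Risk-neutral probability p = (1 + 0.04 − 0.6)/(1.15 − 0.6) = 0.4400/0.5500 = 0.8000
Terminal stock prices: S_uu = 46.29, S_ud = 24.15, S_dd = 12.6
Terminal payoffs (K − S): max(-9.287, 0) = 0, max(12.85, 0) = 12.85, max(24.4, 0) = 24.4
Node u (S = 40.25): continuation = 1/1.04·[0.8000·0.0000 + 0.2000·12.8500] = 2.4712; exercise value = 0.0000 ≤ continuation, so V_u = 2.4712
Node d (S = 21): continuation = 1/1.04·[0.8000·12.8500 + 0.2000·24.4000] = 14.5769; exercise value = 16.0000 > continuation, so V_d = 16.0000 (exercise)
Node 0 (S = 35): continuation = 1/1.04·[0.8000·2.4712 + 0.2000·16.0000] = 4.9778; exercise value = 2.0000 ≤ continuation, so V_0 = 4.9778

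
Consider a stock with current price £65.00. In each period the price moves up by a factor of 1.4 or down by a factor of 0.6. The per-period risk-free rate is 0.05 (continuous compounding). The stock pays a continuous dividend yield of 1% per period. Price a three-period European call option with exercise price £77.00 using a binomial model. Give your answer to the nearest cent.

£14.60

Per-period risk-free factor R = e^0.05 = 1.0513; dividend-adjusted growth = e^(0.05−0.01) = 1.0408.
Risk-neutral probability p = (1.0408 − 0.6)/(1.4 − 0.6) = 0.4408/0.8000 = 0.5510
Terminal stock prices: S_uuu = 178.4, S_uud = 76.44, S_udd = 32.76, S_ddd = 14.04
Terminal payoffs (S − K): max(101.4, 0) = 101.4, max(-0.56, 0) = 0, max(-44.24, 0) = 0, max(-62.96, 0) = 0
Node uu (S = 127.4): V_uu = e^(−0.05)·[0.5510·101.3600 + 0.4490·0.0000] = 53.1269
Node ud (S = 54.6): V_ud = e^(−0.05)·[0.5510·0.0000 + 0.4490·0.0000] = 0.0000
Node dd (S = 23.4): V_dd = e^(−0.05)·[0.5510·0.0000 + 0.4490·0.0000] = 0.0000
Node u (S = 91): V_u = e^(−0.05)·[0.5510·53.1269 + 0.4490·0.0000] = 27.8459
Node d (S = 39): V_d = e^(−0.05)·[0.5510·0.0000 + 0.4490·0.0000] = 0.0000
Node 0 (S = 65): V_0 = e^(−0.05)·[0.5510·27.8459 + 0.4490·0.0000] = 14.5952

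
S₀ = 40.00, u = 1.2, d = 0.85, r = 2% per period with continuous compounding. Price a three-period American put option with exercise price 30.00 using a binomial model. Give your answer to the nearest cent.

Risk-neutral probability p = (e^0.02 − 0.85)/(1.2 − 0.85) = 0.1702/0.3500 = 0.4863
Terminal stock prices: S_uuu = 69.12, S_uud = 48.96, S_udd = 34.68, S_ddd = 24.56
Terminal payoffs (K − S): max(-39.12, 0) = 0, max(-18.96, 0) = 0, max(-4.68, 0) = 0, max(5.435, 0) = 5.435
Node uu (S = 57.6): continuation = e^(−0.02)·[0.4863·0.0000 + 0.5137·0.0000] = 0.0000; exercise value = 0.0000 ≤ continuation, so V_uu = 0.0000
Node ud (S = 40.8): continuation = e^(−0.02)·[0.4863·0.0000 + 0.5137·0.0000] = 0.0000; exercise value = 0.0000 ≤ continuation, so V_ud = 0.0000
Node dd (S = 28.9): continuation = e^(−0.02)·[0.4863·0.0000 + 0.5137·5.4350] = 2.7367; exercise value = 1.1000 ≤ continuation, so V_dd = 2.7367
Node u (S = 48): continuation = e^(−0.02)·[0.4863·0.0000 + 0.5137·0.0000] = 0.0000; exercise value = 0.0000 ≤ continuation, so V_u = 0.0000
Node d (S = 34): continuation = e^(−0.02)·[0.4863·0.0000 + 0.5137·2.7367] = 1.3780; exercise value = 0.0000 ≤ continuation, so V_d = 1.3780
Node 0 (S = 40): continuation = e^(−0.02)·[0.4863·0.0000 + 0.5137·1.3780] = 0.6939; exercise value = 0.0000 ≤ continuation, so V_0 = 0.6939

0.69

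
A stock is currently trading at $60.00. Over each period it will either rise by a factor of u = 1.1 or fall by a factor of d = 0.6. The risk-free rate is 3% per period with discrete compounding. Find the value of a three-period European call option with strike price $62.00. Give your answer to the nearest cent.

Risk-neutral probability p = (1 + 0.03 − 0.6)/(1.1 − 0.6) = 0.4300/0.5000 = 0.8600
Terminal stock prices: S_uuu = 79.86, S_uud = 43.56, S_udd = 23.76, S_ddd = 12.96
Terminal payoffs (S − K): max(17.86, 0) = 17.86, max(-18.44, 0) = 0, max(-38.24, 0) = 0, max(-49.04, 0) = 0
Node uu (S = 72.6): V_uu = 1/1.03·[0.8600·17.8600 + 0.1400·0.0000] = 14.9122
Node ud (S = 39.6): V_ud = 1/1.03·[0.8600·0.0000 + 0.1400·0.0000] = 0.0000
Node dd (S = 21.6): V_dd = 1/1.03·[0.8600·0.0000 + 0.1400·0.0000] = 0.0000
Node u (S = 66): V_u = 1/1.03·[0.8600·14.9122 + 0.1400·0.0000] = 12.4510
Node d (S = 36): V_d = 1/1.03·[0.8600·0.0000 + 0.1400·0.0000] = 0.0000
Node 0 (S = 60): V_0 = 1/1.03·[0.8600·12.4510 + 0.1400·0.0000] = 10.3960

$10.40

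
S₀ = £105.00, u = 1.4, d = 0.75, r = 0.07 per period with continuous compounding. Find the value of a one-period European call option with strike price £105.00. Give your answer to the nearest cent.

Risk-neutral probability p = (e^0.07 − 0.75)/(1.4 − 0.75) = 0.3225/0.6500 = 0.4962
Terminal stock prices: S_u = 147, S_d = 78.75
Terminal payoffs (S − K): max(42, 0) = 42, max(-26.25, 0) = 0
Node 0 (S = 105): V_0 = e^(−0.07)·[0.4962·42.0000 + 0.5038·0.0000] = 19.4301

£19.43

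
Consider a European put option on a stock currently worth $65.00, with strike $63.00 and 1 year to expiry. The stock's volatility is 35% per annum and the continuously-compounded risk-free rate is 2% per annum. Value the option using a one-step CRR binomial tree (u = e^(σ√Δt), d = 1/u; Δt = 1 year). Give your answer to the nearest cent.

$9.41

CRR parameters: u = e^(σ√Δt) = e^(0.35·√1) = 1.4191, d = 1/u = 0.7047
Per-period rate: rΔt = 0.02·1 = 0.02, so R = e^0.02 = 1.0202
Risk-neutral probability p = (e^0.02 − 0.7047)/(1.4191 − 0.7047) = 0.3155/0.7144 = 0.4417
Terminal stock prices: S_u = 92.24, S_d = 45.8
Terminal payoffs (K − S): max(-29.24, 0) = 0, max(17.2, 0) = 17.2
Node 0 (S = 65): V_0 = e^(−0.02)·[0.4417·0.0000 + 0.5583·17.1953] = 9.4107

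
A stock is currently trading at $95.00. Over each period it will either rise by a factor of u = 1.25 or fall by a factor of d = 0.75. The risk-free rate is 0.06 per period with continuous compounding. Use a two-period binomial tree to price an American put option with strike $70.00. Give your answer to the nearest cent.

Risk-neutral probability p = (e^0.06 − 0.75)/(1.25 − 0.75) = 0.3118/0.5000 = 0.6237
Terminal stock prices: S_uu = 148.4, S_ud = 89.06, S_dd = 53.44
Terminal payoffs (K − S): max(-78.44, 0) = 0, max(-19.06, 0) = 0, max(16.56, 0) = 16.56
Node u (S = 118.8): continuation = e^(−0.06)·[0.6237·0.0000 + 0.3763·0.0000] = 0.0000; exercise value = 0.0000 ≤ continuation, so V_u = 0.0000
Node d (S = 71.25): continuation = e^(−0.06)·[0.6237·0.0000 + 0.3763·16.5625] = 5.8699; exercise value = 0.0000 ≤ continuation, so V_d = 5.8699
Node 0 (S = 95): continuation = e^(−0.06)·[0.6237·0.0000 + 0.3763·5.8699] = 2.0804; exercise value = 0.0000 ≤ continuation, so V_0 = 2.0804

$2.08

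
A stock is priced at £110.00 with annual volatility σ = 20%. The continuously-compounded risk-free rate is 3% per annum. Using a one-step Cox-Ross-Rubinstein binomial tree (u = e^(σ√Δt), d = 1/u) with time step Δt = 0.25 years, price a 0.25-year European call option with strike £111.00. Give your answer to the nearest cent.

£5.38

CRR parameters: u = e^(σ√Δt) = e^(0.2·√0.25) = 1.1052, d = 1/u = 0.9048
Per-period rate: rΔt = 0.03·0.25 = 0.0075, so R = e^0.0075 = 1.0075
Risk-neutral probability p = (e^0.0075 − 0.9048)/(1.1052 − 0.9048) = 0.1027/0.2003 = 0.5126
Terminal stock prices: S_u = 121.6, S_d = 99.53
Terminal payoffs (S − K): max(10.57, 0) = 10.57, max(-11.47, 0) = 0
Node 0 (S = 110): V_0 = e^(−0.0075)·[0.5126·10.5688 + 0.4874·0.0000] = 5.3771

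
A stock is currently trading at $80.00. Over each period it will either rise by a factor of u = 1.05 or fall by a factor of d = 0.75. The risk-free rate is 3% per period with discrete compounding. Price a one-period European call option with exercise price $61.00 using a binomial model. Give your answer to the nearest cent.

$20.84

Risk-neutral probability p = (1 + 0.03 − 0.75)/(1.05 − 0.75) = 0.2800/0.3000 = 0.9333
Terminal stock prices: S_u = 84, S_d = 60
Terminal payoffs (S − K): max(23, 0) = 23, max(-1, 0) = 0
Node 0 (S = 80): V_0 = 1/1.03·[0.9333·23.0000 + 0.0667·0.0000] = 20.8414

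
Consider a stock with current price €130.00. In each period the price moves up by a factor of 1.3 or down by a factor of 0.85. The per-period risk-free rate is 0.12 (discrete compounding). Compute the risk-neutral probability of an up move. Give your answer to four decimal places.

Risk-neutral probability p = (1 + 0.12 − 0.85)/(1.3 − 0.85) = 0.2700/0.4500 = 0.6000

p = 0.6000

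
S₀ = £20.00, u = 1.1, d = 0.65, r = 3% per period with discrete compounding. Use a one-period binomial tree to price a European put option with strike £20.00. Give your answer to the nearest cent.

Risk-neutral probability p = (1 + 0.03 − 0.65)/(1.1 − 0.65) = 0.3800/0.4500 = 0.8444
Terminal stock prices: S_u = 22, S_d = 13
Terminal payoffs (K − S): max(-2, 0) = 0, max(7, 0) = 7
Node 0 (S = 20): V_0 = 1/1.03·[0.8444·0.0000 + 0.1556·7.0000] = 1.0572

£1.06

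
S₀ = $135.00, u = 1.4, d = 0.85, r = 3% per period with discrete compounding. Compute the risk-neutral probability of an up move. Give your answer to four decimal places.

Risk-neutral probability p = (1 + 0.03 − 0.85)/(1.4 − 0.85) = 0.1800/0.5500 = 0.3273

p = 0.3273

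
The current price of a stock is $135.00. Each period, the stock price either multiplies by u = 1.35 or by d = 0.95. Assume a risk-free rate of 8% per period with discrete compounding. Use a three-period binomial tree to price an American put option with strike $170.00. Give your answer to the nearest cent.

Risk-neutral probability p = (1 + 0.08 − 0.95)/(1.35 − 0.95) = 0.1300/0.4000 = 0.3250
Terminal stock prices: S_uuu = 332.2, S_uud = 233.7, S_udd = 164.5, S_ddd = 115.7
Terminal payoffs (K − S): max(-162.2, 0) = 0, max(-63.74, 0) = 0, max(5.519, 0) = 5.519, max(54.25, 0) = 54.25
Node uu (S = 246): continuation = 1/1.08·[0.3250·0.0000 + 0.6750·0.0000] = 0.0000; exercise value = 0.0000 ≤ continuation, so V_uu = 0.0000
Node ud (S = 173.1): continuation = 1/1.08·[0.3250·0.0000 + 0.6750·5.5194] = 3.4496; exercise value = 0.0000 ≤ continuation, so V_ud = 3.4496
Node dd (S = 121.8): continuation = 1/1.08·[0.3250·5.5194 + 0.6750·54.2544] = 35.5699; exercise value = 48.1625 > continuation, so V_dd = 48.1625 (exercise)
Node u (S = 182.2): continuation = 1/1.08·[0.3250·0.0000 + 0.6750·3.4496] = 2.1560; exercise value = 0.0000 ≤ continuation, so V_u = 2.1560
Node d (S = 128.2): continuation = 1/1.08·[0.3250·3.4496 + 0.6750·48.1625] = 31.1396; exercise value = 41.7500 > continuation, so V_d = 41.7500 (exercise)
Node 0 (S = 135): continuation = 1/1.08·[0.3250·2.1560 + 0.6750·41.7500] = 26.7425; exercise value = 35.0000 > continuation, so V_0 = 35.0000 (exercise)

$35.00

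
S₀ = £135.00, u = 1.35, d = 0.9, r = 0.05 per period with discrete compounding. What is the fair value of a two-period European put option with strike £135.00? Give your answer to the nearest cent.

£10.34

Risk-neutral probability p = (1 + 0.05 − 0.9)/(1.35 − 0.9) = 0.1500/0.4500 = 0.3333
Terminal stock prices: S_uu = 246, S_ud = 164, S_dd = 109.4
Terminal payoffs (K − S): max(-111, 0) = 0, max(-29.03, 0) = 0, max(25.65, 0) = 25.65
Node u (S = 182.2): V_u = 1/1.05·[0.3333·0.0000 + 0.6667·0.0000] = 0.0000
Node d (S = 121.5): V_d = 1/1.05·[0.3333·0.0000 + 0.6667·25.6500] = 16.2857
Node 0 (S = 135): V_0 = 1/1.05·[0.3333·0.0000 + 0.6667·16.2857] = 10.3401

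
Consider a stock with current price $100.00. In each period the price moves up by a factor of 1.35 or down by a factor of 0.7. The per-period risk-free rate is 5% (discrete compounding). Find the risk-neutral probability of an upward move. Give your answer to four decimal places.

Risk-neutral probability p = (1 + 0.05 − 0.7)/(1.35 − 0.7) = 0.3500/0.6500 = 0.5385

p = 0.5385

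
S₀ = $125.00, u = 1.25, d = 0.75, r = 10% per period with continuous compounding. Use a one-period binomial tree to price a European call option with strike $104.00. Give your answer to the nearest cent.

Risk-neutral probability p = (e^0.1 − 0.75)/(1.25 − 0.75) = 0.3552/0.5000 = 0.7103
Terminal stock prices: S_u = 156.2, S_d = 93.75
Terminal payoffs (S − K): max(52.25, 0) = 52.25, max(-10.25, 0) = 0
Node 0 (S = 125): V_0 = e^(−0.1)·[0.7103·52.2500 + 0.2897·0.0000] = 33.5834

$33.58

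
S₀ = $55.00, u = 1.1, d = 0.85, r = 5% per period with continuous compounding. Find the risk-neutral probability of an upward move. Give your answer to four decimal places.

Risk-neutral probability p = (e^0.05 − 0.85)/(1.1 − 0.85) = 0.2013/0.2500 = 0.8051

p = 0.8051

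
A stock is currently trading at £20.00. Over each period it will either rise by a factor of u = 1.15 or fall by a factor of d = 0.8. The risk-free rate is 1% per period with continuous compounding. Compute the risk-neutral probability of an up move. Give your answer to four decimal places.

p = 0.6001

Risk-neutral probability p = (e^0.01 − 0.8)/(1.15 − 0.8) = 0.2101/0.3500 = 0.6001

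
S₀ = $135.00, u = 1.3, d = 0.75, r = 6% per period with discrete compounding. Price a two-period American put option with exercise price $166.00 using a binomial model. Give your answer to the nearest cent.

$34.18

Risk-neutral probability p = (1 + 0.06 − 0.75)/(1.3 − 0.75) = 0.3100/0.5500 = 0.5636
Terminal stock prices: S_uu = 228.2, S_ud = 131.6, S_dd = 75.94
Terminal payoffs (K − S): max(-62.15, 0) = 0, max(34.38, 0) = 34.38, max(90.06, 0) = 90.06
Node u (S = 175.5): continuation = 1/1.06·[0.5636·0.0000 + 0.4364·34.3750] = 14.1509; exercise value = 0.0000 ≤ continuation, so V_u = 14.1509
Node d (S = 101.2): continuation = 1/1.06·[0.5636·34.3750 + 0.4364·90.0625] = 55.3538; exercise value = 64.7500 > continuation, so V_d = 64.7500 (exercise)
Node 0 (S = 135): continuation = 1/1.06·[0.5636·14.1509 + 0.4364·64.7500] = 34.1797; exercise value = 31.0000 ≤ continuation, so V_0 = 34.1797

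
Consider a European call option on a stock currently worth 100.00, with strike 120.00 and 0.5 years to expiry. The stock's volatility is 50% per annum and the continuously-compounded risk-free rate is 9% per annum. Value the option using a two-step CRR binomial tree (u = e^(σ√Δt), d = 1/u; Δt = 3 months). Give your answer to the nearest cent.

10.00

CRR parameters: u = e^(σ√Δt) = e^(0.5·√0.25) = 1.2840, d = 1/u = 0.7788
Per-period rate: rΔt = 0.09·0.25 = 0.0225, so R = e^0.0225 = 1.0228
Risk-neutral probability p = (e^0.0225 − 0.7788)/(1.2840 − 0.7788) = 0.2440/0.5052 = 0.4829
Terminal stock prices: S_uu = 164.9, S_ud = 100, S_dd = 60.65
Terminal payoffs (S − K): max(44.87, 0) = 44.87, max(-20, 0) = 0, max(-59.35, 0) = 0
Node u (S = 128.4): V_u = e^(−0.0225)·[0.4829·44.8721 + 0.5171·0.0000] = 21.1850
Node d (S = 77.88): V_d = e^(−0.0225)·[0.4829·0.0000 + 0.5171·0.0000] = 0.0000
Node 0 (S = 100): V_0 = e^(−0.0225)·[0.4829·21.1850 + 0.5171·0.0000] = 10.0019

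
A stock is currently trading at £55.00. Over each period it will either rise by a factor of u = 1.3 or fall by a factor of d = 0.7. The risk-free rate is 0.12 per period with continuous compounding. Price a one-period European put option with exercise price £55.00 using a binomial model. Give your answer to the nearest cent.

£4.21

Risk-neutral probability p = (e^0.12 − 0.7)/(1.3 − 0.7) = 0.4275/0.6000 = 0.7125
Terminal stock prices: S_u = 71.5, S_d = 38.5
Terminal payoffs (K − S): max(-16.5, 0) = 0, max(16.5, 0) = 16.5
Node 0 (S = 55): V_0 = e^(−0.12)·[0.7125·0.0000 + 0.2875·16.5000] = 4.2074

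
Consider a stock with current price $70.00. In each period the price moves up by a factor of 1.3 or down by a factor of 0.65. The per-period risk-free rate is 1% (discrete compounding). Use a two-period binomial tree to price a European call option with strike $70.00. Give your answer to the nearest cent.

$14.52

Risk-neutral probability p = (1 + 0.01 − 0.65)/(1.3 − 0.65) = 0.3600/0.6500 = 0.5538
Terminal stock prices: S_uu = 118.3, S_ud = 59.15, S_dd = 29.58
Terminal payoffs (S − K): max(48.3, 0) = 48.3, max(-10.85, 0) = 0, max(-40.42, 0) = 0
Node u (S = 91): V_u = 1/1.01·[0.5538·48.3000 + 0.4462·0.0000] = 26.4859
Node d (S = 45.5): V_d = 1/1.01·[0.5538·0.0000 + 0.4462·0.0000] = 0.0000
Node 0 (S = 70): V_0 = 1/1.01·[0.5538·26.4859 + 0.4462·0.0000] = 14.5239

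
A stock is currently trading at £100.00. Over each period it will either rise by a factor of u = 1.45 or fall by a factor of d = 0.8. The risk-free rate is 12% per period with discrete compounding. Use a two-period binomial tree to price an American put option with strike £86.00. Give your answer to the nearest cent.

£4.52

Risk-neutral probability p = (1 + 0.12 − 0.8)/(1.45 − 0.8) = 0.3200/0.6500 = 0.4923
Terminal stock prices: S_uu = 210.2, S_ud = 116, S_dd = 64
Terminal payoffs (K − S): max(-124.2, 0) = 0, max(-30, 0) = 0, max(22, 0) = 22
Node u (S = 145): continuation = 1/1.12·[0.4923·0.0000 + 0.5077·0.0000] = 0.0000; exercise value = 0.0000 ≤ continuation, so V_u = 0.0000
Node d (S = 80): continuation = 1/1.12·[0.4923·0.0000 + 0.5077·22.0000] = 9.9725; exercise value = 6.0000 ≤ continuation, so V_d = 9.9725
Node 0 (S = 100): continuation = 1/1.12·[0.4923·0.0000 + 0.5077·9.9725] = 4.5205; exercise value = 0.0000 ≤ continuation, so V_0 = 4.5205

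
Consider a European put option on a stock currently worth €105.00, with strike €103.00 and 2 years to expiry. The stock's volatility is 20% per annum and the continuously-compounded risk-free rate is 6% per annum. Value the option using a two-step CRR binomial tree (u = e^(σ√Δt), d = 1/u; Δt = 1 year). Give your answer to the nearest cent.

CRR parameters: u = e^(σ√Δt) = e^(0.2·√1) = 1.2214, d = 1/u = 0.8187
Per-period rate: rΔt = 0.06·1 = 0.06, so R = e^0.06 = 1.0618
Risk-neutral probability p = (e^0.06 − 0.8187)/(1.2214 − 0.8187) = 0.2431/0.4027 = 0.6037
Terminal stock prices: S_uu = 156.6, S_ud = 105, S_dd = 70.38
Terminal payoffs (K − S): max(-53.64, 0) = 0, max(-2, 0) = 0, max(32.62, 0) = 32.62
Node u (S = 128.2): V_u = e^(−0.06)·[0.6037·0.0000 + 0.3963·0.0000] = 0.0000
Node d (S = 85.97): V_d = e^(−0.06)·[0.6037·0.0000 + 0.3963·32.6164] = 12.1722
Node 0 (S = 105): V_0 = e^(−0.06)·[0.6037·0.0000 + 0.3963·12.1722] = 4.5425

€4.54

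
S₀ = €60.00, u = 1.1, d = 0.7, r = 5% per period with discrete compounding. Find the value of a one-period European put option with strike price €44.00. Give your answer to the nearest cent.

€0.24

Risk-neutral probability p = (1 + 0.05 − 0.7)/(1.1 − 0.7) = 0.3500/0.4000 = 0.8750
Terminal stock prices: S_u = 66, S_d = 42
Terminal payoffs (K − S): max(-22, 0) = 0, max(2, 0) = 2
Node 0 (S = 60): V_0 = 1/1.05·[0.8750·0.0000 + 0.1250·2.0000] = 0.2381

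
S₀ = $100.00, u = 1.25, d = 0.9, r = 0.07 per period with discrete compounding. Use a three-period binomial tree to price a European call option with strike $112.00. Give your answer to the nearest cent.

Risk-neutral probability p = (1 + 0.07 − 0.9)/(1.25 − 0.9) = 0.1700/0.3500 = 0.4857
Terminal stock prices: S_uuu = 195.3, S_uud = 140.6, S_udd = 101.2, S_ddd = 72.9
Terminal payoffs (S − K): max(83.31, 0) = 83.31, max(28.62, 0) = 28.62, max(-10.75, 0) = 0, max(-39.1, 0) = 0
Node uu (S = 156.2): V_uu = 1/1.07·[0.4857·83.3125 + 0.5143·28.6250] = 51.5771
Node ud (S = 112.5): V_ud = 1/1.07·[0.4857·28.6250 + 0.5143·0.0000] = 12.9940
Node dd (S = 81): V_dd = 1/1.07·[0.4857·0.0000 + 0.5143·0.0000] = 0.0000
Node u (S = 125): V_u = 1/1.07·[0.4857·51.5771 + 0.5143·12.9940] = 29.6583
Node d (S = 90): V_d = 1/1.07·[0.4857·12.9940 + 0.5143·0.0000] = 5.8985
Node 0 (S = 100): V_0 = 1/1.07·[0.4857·29.6583 + 0.5143·5.8985] = 16.2981

$16.30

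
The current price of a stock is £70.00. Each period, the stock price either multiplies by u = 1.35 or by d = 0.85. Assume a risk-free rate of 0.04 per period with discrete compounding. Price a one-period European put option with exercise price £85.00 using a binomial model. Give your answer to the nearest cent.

Risk-neutral probability p = (1 + 0.04 − 0.85)/(1.35 − 0.85) = 0.1900/0.5000 = 0.3800
Terminal stock prices: S_u = 94.5, S_d = 59.5
Terminal payoffs (K − S): max(-9.5, 0) = 0, max(25.5, 0) = 25.5
Node 0 (S = 70): V_0 = 1/1.04·[0.3800·0.0000 + 0.6200·25.5000] = 15.2019

£15.20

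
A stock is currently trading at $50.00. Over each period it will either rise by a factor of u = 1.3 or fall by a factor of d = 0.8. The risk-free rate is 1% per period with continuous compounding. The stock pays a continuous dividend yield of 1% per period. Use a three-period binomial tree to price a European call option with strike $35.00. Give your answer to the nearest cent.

Per-period risk-free factor R = e^0.01 = 1.0101; dividend-adjusted growth = e^(0.01−0.01) = 1.0000.
Risk-neutral probability p = (1.0000 − 0.8)/(1.3 − 0.8) = 0.2000/0.5000 = 0.4000
Terminal stock prices: S_uuu = 109.9, S_uud = 67.6, S_udd = 41.6, S_ddd = 25.6
Terminal payoffs (S − K): max(74.85, 0) = 74.85, max(32.6, 0) = 32.6, max(6.6, 0) = 6.6, max(-9.4, 0) = 0
Node uu (S = 84.5): V_uu = e^(−0.01)·[0.4000·74.8500 + 0.6000·32.6000] = 49.0075
Node ud (S = 52): V_ud = e^(−0.01)·[0.4000·32.6000 + 0.6000·6.6000] = 16.8308
Node dd (S = 32): V_dd = e^(−0.01)·[0.4000·6.6000 + 0.6000·0.0000] = 2.6137
Node u (S = 65): V_u = e^(−0.01)·[0.4000·49.0075 + 0.6000·16.8308] = 29.4060
Node d (S = 40): V_d = e^(−0.01)·[0.4000·16.8308 + 0.6000·2.6137] = 8.2180
Node 0 (S = 50): V_0 = e^(−0.01)·[0.4000·29.4060 + 0.6000·8.2180] = 16.5271

$16.53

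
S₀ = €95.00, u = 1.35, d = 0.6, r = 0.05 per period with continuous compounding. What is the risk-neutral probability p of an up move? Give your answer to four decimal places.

Risk-neutral probability p = (e^0.05 − 0.6)/(1.35 − 0.6) = 0.4513/0.7500 = 0.6017

p = 0.6017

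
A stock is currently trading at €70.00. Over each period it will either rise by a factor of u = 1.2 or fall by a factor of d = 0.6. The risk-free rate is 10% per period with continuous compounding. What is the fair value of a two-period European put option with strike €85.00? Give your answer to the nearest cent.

Risk-neutral probability p = (e^0.1 − 0.6)/(1.2 − 0.6) = 0.5052/0.6000 = 0.8420
Terminal stock prices: S_uu = 100.8, S_ud = 50.4, S_dd = 25.2
Terminal payoffs (K − S): max(-15.8, 0) = 0, max(34.6, 0) = 34.6, max(59.8, 0) = 59.8
Node u (S = 84): V_u = e^(−0.1)·[0.8420·0.0000 + 0.1580·34.6000] = 4.9481
Node d (S = 42): V_d = e^(−0.1)·[0.8420·34.6000 + 0.1580·59.8000] = 34.9112
Node 0 (S = 70): V_0 = e^(−0.1)·[0.8420·4.9481 + 0.1580·34.9112] = 8.7622

€8.76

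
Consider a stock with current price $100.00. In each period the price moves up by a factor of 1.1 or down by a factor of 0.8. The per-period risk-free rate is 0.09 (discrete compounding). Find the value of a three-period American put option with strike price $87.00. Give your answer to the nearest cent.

$0.23

Risk-neutral probability p = (1 + 0.09 − 0.8)/(1.1 − 0.8) = 0.2900/0.3000 = 0.9667
Terminal stock prices: S_uuu = 133.1, S_uud = 96.8, S_udd = 70.4, S_ddd = 51.2
Terminal payoffs (K − S): max(-46.1, 0) = 0, max(-9.8, 0) = 0, max(16.6, 0) = 16.6, max(35.8, 0) = 35.8
Node uu (S = 121): continuation = 1/1.09·[0.9667·0.0000 + 0.0333·0.0000] = 0.0000; exercise value = 0.0000 ≤ continuation, so V_uu = 0.0000
Node ud (S = 88): continuation = 1/1.09·[0.9667·0.0000 + 0.0333·16.6000] = 0.5076; exercise value = 0.0000 ≤ continuation, so V_ud = 0.5076
Node dd (S = 64): continuation = 1/1.09·[0.9667·16.6000 + 0.0333·35.8000] = 15.8165; exercise value = 23.0000 > continuation, so V_dd = 23.0000 (exercise)
Node u (S = 110): continuation = 1/1.09·[0.9667·0.0000 + 0.0333·0.5076] = 0.0155; exercise value = 0.0000 ≤ continuation, so V_u = 0.0155
Node d (S = 80): continuation = 1/1.09·[0.9667·0.5076 + 0.0333·23.0000] = 1.1536; exercise value = 7.0000 > continuation, so V_d = 7.0000 (exercise)
Node 0 (S = 100): continuation = 1/1.09·[0.9667·0.0155 + 0.0333·7.0000] = 0.2278; exercise value = 0.0000 ≤ continuation, so V_0 = 0.2278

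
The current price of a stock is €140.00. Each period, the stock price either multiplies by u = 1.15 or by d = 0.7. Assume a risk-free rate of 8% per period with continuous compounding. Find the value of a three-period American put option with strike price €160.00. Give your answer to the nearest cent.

€20.00

Risk-neutral probability p = (e^0.08 − 0.7)/(1.15 − 0.7) = 0.3833/0.4500 = 0.8517
Terminal stock prices: S_uuu = 212.9, S_uud = 129.6, S_udd = 78.89, S_ddd = 48.02
Terminal payoffs (K − S): max(-52.92, 0) = 0, max(30.4, 0) = 30.4, max(81.11, 0) = 81.11, max(112, 0) = 112
Node uu (S = 185.1): continuation = e^(−0.08)·[0.8517·0.0000 + 0.1483·30.3950] = 4.1596; exercise value = 0.0000 ≤ continuation, so V_uu = 4.1596
Node ud (S = 112.7): continuation = e^(−0.08)·[0.8517·30.3950 + 0.1483·81.1100] = 34.9986; exercise value = 47.3000 > continuation, so V_ud = 47.3000 (exercise)
Node dd (S = 68.6): continuation = e^(−0.08)·[0.8517·81.1100 + 0.1483·111.9800] = 79.0986; exercise value = 91.4000 > continuation, so V_dd = 91.4000 (exercise)
Node u (S = 161): continuation = e^(−0.08)·[0.8517·4.1596 + 0.1483·47.3000] = 9.7437; exercise value = 0.0000 ≤ continuation, so V_u = 9.7437
Node d (S = 98): continuation = e^(−0.08)·[0.8517·47.3000 + 0.1483·91.4000] = 49.6986; exercise value = 62.0000 > continuation, so V_d = 62.0000 (exercise)
Node 0 (S = 140): continuation = e^(−0.08)·[0.8517·9.7437 + 0.1483·62.0000] = 16.1460; exercise value = 20.0000 > continuation, so V_0 = 20.0000 (exercise)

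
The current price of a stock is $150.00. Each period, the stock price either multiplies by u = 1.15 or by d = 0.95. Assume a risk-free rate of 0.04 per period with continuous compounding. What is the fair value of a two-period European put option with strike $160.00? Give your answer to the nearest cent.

Risk-neutral probability p = (e^0.04 − 0.95)/(1.15 − 0.95) = 0.0908/0.2000 = 0.4541
Terminal stock prices: S_uu = 198.4, S_ud = 163.9, S_dd = 135.4
Terminal payoffs (K − S): max(-38.37, 0) = 0, max(-3.875, 0) = 0, max(24.62, 0) = 24.62
Node u (S = 172.5): V_u = e^(−0.04)·[0.4541·0.0000 + 0.5459·0.0000] = 0.0000
Node d (S = 142.5): V_d = e^(−0.04)·[0.4541·0.0000 + 0.5459·24.6250] = 12.9168
Node 0 (S = 150): V_0 = e^(−0.04)·[0.4541·0.0000 + 0.5459·12.9168] = 6.7754

$6.78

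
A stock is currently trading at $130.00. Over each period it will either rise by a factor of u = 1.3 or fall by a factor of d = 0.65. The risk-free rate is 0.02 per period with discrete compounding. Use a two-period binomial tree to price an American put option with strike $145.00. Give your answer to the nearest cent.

Risk-neutral probability p = (1 + 0.02 − 0.65)/(1.3 − 0.65) = 0.3700/0.6500 = 0.5692
Terminal stock prices: S_uu = 219.7, S_ud = 109.9, S_dd = 54.93
Terminal payoffs (K − S): max(-74.7, 0) = 0, max(35.15, 0) = 35.15, max(90.07, 0) = 90.07
Node u (S = 169): continuation = 1/1.02·[0.5692·0.0000 + 0.4308·35.1500] = 14.8446; exercise value = 0.0000 ≤ continuation, so V_u = 14.8446
Node d (S = 84.5): continuation = 1/1.02·[0.5692·35.1500 + 0.4308·90.0750] = 57.6569; exercise value = 60.5000 > continuation, so V_d = 60.5000 (exercise)
Node 0 (S = 130): continuation = 1/1.02·[0.5692·14.8446 + 0.4308·60.5000] = 33.8349; exercise value = 15.0000 ≤ continuation, so V_0 = 33.8349

$33.83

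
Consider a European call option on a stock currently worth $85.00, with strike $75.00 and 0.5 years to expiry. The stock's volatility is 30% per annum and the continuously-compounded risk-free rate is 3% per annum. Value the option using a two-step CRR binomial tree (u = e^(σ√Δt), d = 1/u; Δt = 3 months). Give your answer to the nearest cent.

$14.23

CRR parameters: u = e^(σ√Δt) = e^(0.3·√0.25) = 1.1618, d = 1/u = 0.8607
Per-period rate: rΔt = 0.03·0.25 = 0.0075, so R = e^0.0075 = 1.0075
Risk-neutral probability p = (e^0.0075 − 0.8607)/(1.1618 − 0.8607) = 0.1468/0.3011 = 0.4876
Terminal stock prices: S_uu = 114.7, S_ud = 85, S_dd = 62.97
Terminal payoffs (S − K): max(39.74, 0) = 39.74, max(10, 0) = 10, max(-12.03, 0) = 0
Node u (S = 98.76): V_u = e^(−0.0075)·[0.4876·39.7380 + 0.5124·10.0000] = 24.3163
Node d (S = 73.16): V_d = e^(−0.0075)·[0.4876·10.0000 + 0.5124·0.0000] = 4.8393
Node 0 (S = 85): V_0 = e^(−0.0075)·[0.4876·24.3163 + 0.5124·4.8393] = 14.2286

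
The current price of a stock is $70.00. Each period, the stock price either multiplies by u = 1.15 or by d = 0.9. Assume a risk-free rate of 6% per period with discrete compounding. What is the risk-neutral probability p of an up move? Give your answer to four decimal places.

Risk-neutral probability p = (1 + 0.06 − 0.9)/(1.15 − 0.9) = 0.1600/0.2500 = 0.6400

p = 0.6400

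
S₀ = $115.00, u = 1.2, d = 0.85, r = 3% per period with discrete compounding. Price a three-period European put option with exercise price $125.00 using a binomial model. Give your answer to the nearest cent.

$14.13

Risk-neutral probability p = (1 + 0.03 − 0.85)/(1.2 − 0.85) = 0.1800/0.3500 = 0.5143
Terminal stock prices: S_uuu = 198.7, S_uud = 140.8, S_udd = 99.7, S_ddd = 70.62
Terminal payoffs (K − S): max(-73.72, 0) = 0, max(-15.76, 0) = 0, max(25.3, 0) = 25.3, max(54.38, 0) = 54.38
Node uu (S = 165.6): V_uu = 1/1.03·[0.5143·0.0000 + 0.4857·0.0000] = 0.0000
Node ud (S = 117.3): V_ud = 1/1.03·[0.5143·0.0000 + 0.4857·25.2950] = 11.9283
Node dd (S = 83.09): V_dd = 1/1.03·[0.5143·25.2950 + 0.4857·54.3756] = 38.2717
Node u (S = 138): V_u = 1/1.03·[0.5143·0.0000 + 0.4857·11.9283] = 5.6250
Node d (S = 97.75): V_d = 1/1.03·[0.5143·11.9283 + 0.4857·38.2717] = 24.0036
Node 0 (S = 115): V_0 = 1/1.03·[0.5143·5.6250 + 0.4857·24.0036] = 14.1279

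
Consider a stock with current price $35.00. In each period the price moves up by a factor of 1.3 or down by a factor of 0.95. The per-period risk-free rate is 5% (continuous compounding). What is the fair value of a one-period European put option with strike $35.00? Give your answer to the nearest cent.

Risk-neutral probability p = (e^0.05 − 0.95)/(1.3 − 0.95) = 0.1013/0.3500 = 0.2893
Terminal stock prices: S_u = 45.5, S_d = 33.25
Terminal payoffs (K − S): max(-10.5, 0) = 0, max(1.75, 0) = 1.75
Node 0 (S = 35): V_0 = e^(−0.05)·[0.2893·0.0000 + 0.7107·1.7500] = 1.1830

$1.18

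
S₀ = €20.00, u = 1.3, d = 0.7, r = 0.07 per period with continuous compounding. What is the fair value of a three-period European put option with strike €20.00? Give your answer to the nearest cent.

Risk-neutral probability p = (e^0.07 − 0.7)/(1.3 − 0.7) = 0.3725/0.6000 = 0.6208
Terminal stock prices: S_uuu = 43.94, S_uud = 23.66, S_udd = 12.74, S_ddd = 6.86
Terminal payoffs (K − S): max(-23.94, 0) = 0, max(-3.66, 0) = 0, max(7.26, 0) = 7.26, max(13.14, 0) = 13.14
Node uu (S = 33.8): V_uu = e^(−0.07)·[0.6208·0.0000 + 0.3792·0.0000] = 0.0000
Node ud (S = 18.2): V_ud = e^(−0.07)·[0.6208·0.0000 + 0.3792·7.2600] = 2.5666
Node dd (S = 9.8): V_dd = e^(−0.07)·[0.6208·7.2600 + 0.3792·13.1400] = 8.8479
Node u (S = 26): V_u = e^(−0.07)·[0.6208·0.0000 + 0.3792·2.5666] = 0.9073
Node d (S = 14): V_d = e^(−0.07)·[0.6208·2.5666 + 0.3792·8.8479] = 4.6136
Node 0 (S = 20): V_0 = e^(−0.07)·[0.6208·0.9073 + 0.3792·4.6136] = 2.1562

€2.16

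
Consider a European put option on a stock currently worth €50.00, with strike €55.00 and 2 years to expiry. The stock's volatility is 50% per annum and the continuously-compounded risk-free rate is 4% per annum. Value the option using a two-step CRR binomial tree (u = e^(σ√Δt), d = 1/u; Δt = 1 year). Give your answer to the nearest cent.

€13.74

CRR parameters: u = e^(σ√Δt) = e^(0.5·√1) = 1.6487, d = 1/u = 0.6065
Per-period rate: rΔt = 0.04·1 = 0.04, so R = e^0.04 = 1.0408
Risk-neutral probability p = (e^0.04 − 0.6065)/(1.6487 − 0.6065) = 0.4343/1.0422 = 0.4167
Terminal stock prices: S_uu = 135.9, S_ud = 50, S_dd = 18.39
Terminal payoffs (K − S): max(-80.91, 0) = 0, max(5, 0) = 5, max(36.61, 0) = 36.61
Node u (S = 82.44): V_u = e^(−0.04)·[0.4167·0.0000 + 0.5833·5.0000] = 2.8021
Node d (S = 30.33): V_d = e^(−0.04)·[0.4167·5.0000 + 0.5833·36.6060] = 22.5169
Node 0 (S = 50): V_0 = e^(−0.04)·[0.4167·2.8021 + 0.5833·22.5169] = 13.7410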